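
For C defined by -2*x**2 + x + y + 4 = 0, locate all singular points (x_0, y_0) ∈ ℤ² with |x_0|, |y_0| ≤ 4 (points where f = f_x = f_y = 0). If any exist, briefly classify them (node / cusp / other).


No singular points in the scanned grid; C is smooth there.

Compute partial derivatives:
  f_x = 1 - 4*x.
  f_y = 1.
f_y = 1 is a nonzero constant, so f_y never vanishes: no point (x, y) can satisfy f = f_x = f_y = 0. In particular no (x, y) ∈ {−4, ..., 4}² is singular; the curve is smooth.


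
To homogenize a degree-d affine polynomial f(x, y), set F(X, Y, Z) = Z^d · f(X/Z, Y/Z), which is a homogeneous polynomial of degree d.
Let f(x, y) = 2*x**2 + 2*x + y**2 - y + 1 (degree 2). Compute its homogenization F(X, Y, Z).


F(X, Y, Z) = 2*X**2 + 2*X*Z + Y**2 - Y*Z + Z**2

deg(f) = 2.
Substitute x = X/Z, y = Y/Z into f, then multiply by Z^2.
  monomial 2·x^2·y^0 ↦ 2·X^2·Y^0·Z^0.
  monomial 2·x^1·y^0 ↦ 2·X^1·Y^0·Z^1.
  monomial 1·x^0·y^2 ↦ 1·X^0·Y^2·Z^0.
  monomial -1·x^0·y^1 ↦ -1·X^0·Y^1·Z^1.
  monomial 1·x^0·y^0 ↦ 1·X^0·Y^0·Z^2.
Collecting: F(X, Y, Z) = 2*X**2 + 2*X*Z + Y**2 - Y*Z + Z**2.


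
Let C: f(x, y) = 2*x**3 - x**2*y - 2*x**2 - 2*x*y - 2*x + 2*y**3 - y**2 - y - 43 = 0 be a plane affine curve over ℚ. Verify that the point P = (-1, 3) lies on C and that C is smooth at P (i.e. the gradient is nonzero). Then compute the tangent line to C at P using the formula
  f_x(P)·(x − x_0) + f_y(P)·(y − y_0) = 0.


Tangent line at P: 8*x + 48*y - 136 = 0.

Step 1: f(-1, 3) = 0, so P lies on C.
Step 2: partial derivatives
  f_x(x, y) = 6*x**2 - 2*x*y - 4*x - 2*y - 2, f_y(x, y) = -x**2 - 2*x + 6*y**2 - 2*y - 1.
  f_x(P) = 8, f_y(P) = 48 (gradient nonzero, so P is smooth).
Step 3: tangent line at P: 8·(x − -1) + 48·(y − 3) = 0.
Expanding: 8*x + 48*y - 136 = 0.


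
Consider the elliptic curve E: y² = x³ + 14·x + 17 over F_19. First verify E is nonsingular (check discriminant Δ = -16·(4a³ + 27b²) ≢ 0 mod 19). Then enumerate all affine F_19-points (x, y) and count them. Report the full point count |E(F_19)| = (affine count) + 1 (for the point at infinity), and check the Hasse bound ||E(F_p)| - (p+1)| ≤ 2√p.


Affine points = {(0, 6), (0, 13), (4, 2), (4, 17), (9, 6), (9, 13), (10, 6), (10, 13), (11, 1), (11, 18), (15, 7), (15, 12), (16, 9), (16, 10), (17, 0)}; affine count = 15; |E(F_19)| = 16.

Discriminant check: Δ ∝ 4a³ + 27b² = 4·14³ + 27·17² = 4·2744 + 27·289 ≡ 7 (mod 19). Nonzero ⇒ E is nonsingular.
For each x ∈ F_19, compute rhs = x³ + 14·x + 17 mod 19, then count y ∈ F_19 with y² ≡ rhs.
  x = 0: rhs = 17, matching y values: 6, 13 (2 points).
  x = 1: rhs = 13, matching y values: none (0 points).
  x = 2: rhs = 15, matching y values: none (0 points).
  x = 3: rhs = 10, matching y values: none (0 points).
  x = 4: rhs = 4, matching y values: 2, 17 (2 points).
  x = 5: rhs = 3, matching y values: none (0 points).
  x = 6: rhs = 13, matching y values: none (0 points).
  x = 7: rhs = 2, matching y values: none (0 points).
  x = 8: rhs = 14, matching y values: none (0 points).
  x = 9: rhs = 17, matching y values: 6, 13 (2 points).
  x = 10: rhs = 17, matching y values: 6, 13 (2 points).
  x = 11: rhs = 1, matching y values: 1, 18 (2 points).
  x = 12: rhs = 13, matching y values: none (0 points).
  x = 13: rhs = 2, matching y values: none (0 points).
  x = 14: rhs = 12, matching y values: none (0 points).
  x = 15: rhs = 11, matching y values: 7, 12 (2 points).
  x = 16: rhs = 5, matching y values: 9, 10 (2 points).
  x = 17: rhs = 0, matching y values: 0 (1 points).
  x = 18: rhs = 2, matching y values: none (0 points).
Total affine count: 15.
Full point count |E(F_19)| = 15 + 1 = 16.
Hasse bound: |16 − (19+1)| = |-4| = 4 ≤ 2√19 ≈ 8.7178 ✓.


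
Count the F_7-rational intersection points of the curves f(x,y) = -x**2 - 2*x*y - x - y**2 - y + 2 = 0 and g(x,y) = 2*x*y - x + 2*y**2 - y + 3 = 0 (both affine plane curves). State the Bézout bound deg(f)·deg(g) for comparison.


Common zeros: {(2, 3), (2, 6)}; count = 2; Bézout bound = 4.

deg(f) = 2, deg(g) = 2, so Bézout bound = 4.
Scan x ∈ F_7. For each x, list the y ∈ F_7 with f(x, y) ≡ 0 and those with g(x, y) ≡ 0 (mod 7); the common zeros in that column are the intersection.
  x = 0: f ≡ 0 at y ∈ {1, 5}; g ≡ 0 at y ∈ ∅; common: ∅.
  x = 1: f ≡ 0 at y ∈ {0, 4}; g ≡ 0 at y ∈ ∅; common: ∅.
  x = 2: f ≡ 0 at y ∈ {3, 6}; g ≡ 0 at y ∈ {3, 6}; common: {3, 6}.
  x = 3: f ≡ 0 at y ∈ {2, 5}; g ≡ 0 at y ∈ {0, 1}; common: ∅.
  x = 4: f ≡ 0 at y ∈ {1, 4}; g ≡ 0 at y ∈ {2, 5}; common: ∅.
  x = 5: f ≡ 0 at y ∈ {0, 3}; g ≡ 0 at y ∈ ∅; common: ∅.
  x = 6: f ≡ 0 at y ∈ {2, 6}; g ≡ 0 at y ∈ ∅; common: ∅.
Collecting: common zeros = {(2, 3), (2, 6)}, so the count is 2.
Comparison with the Bézout bound: 2 ≤ 4 = deg(f)·deg(g), as expected for curves with no common component (the affine F_7-count falls short of the bound because intersections may lie at infinity, over extension fields, or carry multiplicity).


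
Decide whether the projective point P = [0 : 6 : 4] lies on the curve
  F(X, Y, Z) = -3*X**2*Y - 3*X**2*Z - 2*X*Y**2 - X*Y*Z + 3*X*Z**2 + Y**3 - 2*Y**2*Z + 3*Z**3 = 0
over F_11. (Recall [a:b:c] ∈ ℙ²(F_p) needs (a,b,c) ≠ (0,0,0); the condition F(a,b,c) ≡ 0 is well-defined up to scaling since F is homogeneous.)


F(0,6,4) ≡ 10 (mod 11); P is NOT on the curve.

Evaluate F(0, 6, 4) term-by-term (mod 11).
  -3*X**2*Y ↦ -3·0·6·1 = 0
  -3*X**2*Z ↦ -3·0·1·4 = 0
  -2*X*Y**2 ↦ -2·0·36·1 = 0
  -X*Y*Z ↦ -1·0·6·4 = 0
  3*X*Z**2 ↦ 3·0·1·16 = 0
  Y**3 ↦ 1·1·216·1 = 216
  -2*Y**2*Z ↦ -2·1·36·4 = -288
  3*Z**3 ↦ 3·1·1·64 = 192
Sum: F(0, 6, 4) = (0) + (0) + (0) + (0) + (0) + (216) + (-288) + (192) = 120.
Reducing mod 11: 120 ≡ 10 (mod 11).
Since F(a, b, c) ≡ 10 ≠ 0 (mod 11), P does NOT lie on the curve.


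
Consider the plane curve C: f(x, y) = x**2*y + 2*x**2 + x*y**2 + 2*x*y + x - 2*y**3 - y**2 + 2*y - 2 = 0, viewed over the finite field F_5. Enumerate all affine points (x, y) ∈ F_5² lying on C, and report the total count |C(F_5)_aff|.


Affine F_5-points: {(1, 2), (3, 2), (4, 3)}; count = 3.

For each of the 25 pairs (x, y) ∈ F_5², evaluate f(x, y) mod 5. Record the zeros.
  x = 0: [0↦3, 1↦2, 2↦2, 3↦1, 4↦2]  zeros at y ∈ ∅
  x = 1: [0↦1, 1↦4, 2↦0, 3↦2, 4↦3]  zeros at y ∈ {2}
  x = 2: [0↦3, 1↦2, 2↦1, 3↦3, 4↦1]  zeros at y ∈ ∅
  x = 3: [0↦4, 1↦1, 2↦0, 3↦4, 4↦1]  zeros at y ∈ {2}
  x = 4: [0↦4, 1↦1, 2↦2, 3↦0, 4↦3]  zeros at y ∈ {3}
Collecting zeros: affine points = {(1, 2), (3, 2), (4, 3)}.
Total count |C(F_5)_aff| = 3.


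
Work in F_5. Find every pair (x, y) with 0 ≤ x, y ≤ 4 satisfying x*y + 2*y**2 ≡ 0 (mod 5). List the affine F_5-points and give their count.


Affine F_5-points: {(0, 0), (1, 0), (1, 2), (2, 0), (2, 4), (3, 0), (3, 1), (4, 0), (4, 3)}; count = 9.

For each of the 25 pairs (x, y) ∈ F_5², evaluate f(x, y) mod 5. Record the zeros.
  x = 0: [0↦0, 1↦2, 2↦3, 3↦3, 4↦2]  zeros at y ∈ {0}
  x = 1: [0↦0, 1↦3, 2↦0, 3↦1, 4↦1]  zeros at y ∈ {0, 2}
  x = 2: [0↦0, 1↦4, 2↦2, 3↦4, 4↦0]  zeros at y ∈ {0, 4}
  x = 3: [0↦0, 1↦0, 2↦4, 3↦2, 4↦4]  zeros at y ∈ {0, 1}
  x = 4: [0↦0, 1↦1, 2↦1, 3↦0, 4↦3]  zeros at y ∈ {0, 3}
Collecting zeros: affine points = {(0, 0), (1, 0), (1, 2), (2, 0), (2, 4), (3, 0), (3, 1), (4, 0), (4, 3)}.
Total count |C(F_5)_aff| = 9.


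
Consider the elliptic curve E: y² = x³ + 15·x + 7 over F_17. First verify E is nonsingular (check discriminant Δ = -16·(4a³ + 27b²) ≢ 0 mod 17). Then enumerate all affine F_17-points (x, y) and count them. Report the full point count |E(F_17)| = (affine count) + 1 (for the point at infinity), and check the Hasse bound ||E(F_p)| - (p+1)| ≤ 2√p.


Affine points = {(7, 8), (7, 9), (9, 2), (9, 15), (10, 1), (10, 16), (13, 6), (13, 11), (16, 5), (16, 12)}; affine count = 10; |E(F_17)| = 11.

Discriminant check: Δ ∝ 4a³ + 27b² = 4·15³ + 27·7² = 4·3375 + 27·49 ≡ 16 (mod 17). Nonzero ⇒ E is nonsingular.
For each x ∈ F_17, compute rhs = x³ + 15·x + 7 mod 17, then count y ∈ F_17 with y² ≡ rhs.
  x = 0: rhs = 7, matching y values: none (0 points).
  x = 1: rhs = 6, matching y values: none (0 points).
  x = 2: rhs = 11, matching y values: none (0 points).
  x = 3: rhs = 11, matching y values: none (0 points).
  x = 4: rhs = 12, matching y values: none (0 points).
  x = 5: rhs = 3, matching y values: none (0 points).
  x = 6: rhs = 7, matching y values: none (0 points).
  x = 7: rhs = 13, matching y values: 8, 9 (2 points).
  x = 8: rhs = 10, matching y values: none (0 points).
  x = 9: rhs = 4, matching y values: 2, 15 (2 points).
  x = 10: rhs = 1, matching y values: 1, 16 (2 points).
  x = 11: rhs = 7, matching y values: none (0 points).
  x = 12: rhs = 11, matching y values: none (0 points).
  x = 13: rhs = 2, matching y values: 6, 11 (2 points).
  x = 14: rhs = 3, matching y values: none (0 points).
  x = 15: rhs = 3, matching y values: none (0 points).
  x = 16: rhs = 8, matching y values: 5, 12 (2 points).
Total affine count: 10.
Full point count |E(F_17)| = 10 + 1 = 11.
Hasse bound: |11 − (17+1)| = |-7| = 7 ≤ 2√17 ≈ 8.2462 ✓.


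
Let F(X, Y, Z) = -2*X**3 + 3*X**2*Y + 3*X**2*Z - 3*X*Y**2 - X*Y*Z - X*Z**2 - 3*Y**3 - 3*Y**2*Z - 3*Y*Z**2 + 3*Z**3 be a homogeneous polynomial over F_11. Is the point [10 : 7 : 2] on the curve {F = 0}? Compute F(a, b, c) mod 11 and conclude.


F(10,7,2) ≡ 10 (mod 11); P is NOT on the curve.

Evaluate F(10, 7, 2) term-by-term (mod 11).
  -2*X**3 ↦ -2·1000·1·1 = -2000
  3*X**2*Y ↦ 3·100·7·1 = 2100
  3*X**2*Z ↦ 3·100·1·2 = 600
  -3*X*Y**2 ↦ -3·10·49·1 = -1470
  -X*Y*Z ↦ -1·10·7·2 = -140
  -X*Z**2 ↦ -1·10·1·4 = -40
  -3*Y**3 ↦ -3·1·343·1 = -1029
  -3*Y**2*Z ↦ -3·1·49·2 = -294
  -3*Y*Z**2 ↦ -3·1·7·4 = -84
  3*Z**3 ↦ 3·1·1·8 = 24
Sum: F(10, 7, 2) = (-2000) + (2100) + (600) + (-1470) + (-140) + (-40) + (-1029) + (-294) + (-84) + (24) = -2333.
Reducing mod 11: -2333 ≡ 10 (mod 11).
Since F(a, b, c) ≡ 10 ≠ 0 (mod 11), P does NOT lie on the curve.


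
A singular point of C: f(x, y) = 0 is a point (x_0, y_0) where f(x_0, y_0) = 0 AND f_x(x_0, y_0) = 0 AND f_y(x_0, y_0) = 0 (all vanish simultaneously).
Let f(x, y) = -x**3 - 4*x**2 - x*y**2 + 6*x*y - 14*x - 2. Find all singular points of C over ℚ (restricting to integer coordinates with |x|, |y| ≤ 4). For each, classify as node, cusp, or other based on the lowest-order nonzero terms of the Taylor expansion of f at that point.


Singular points: {(-1, 3)}; classification: node.

Compute partial derivatives:
  f_x = -3*x**2 - 8*x - y**2 + 6*y - 14.
  f_y = -2*x*y + 6*x.
Scan x_0 ∈ {−4, ..., 4}. For each x_0, f_y(x_0, y) is a polynomial in y; find its integer roots y ∈ {−4, ..., 4}, then test f_x and f at those candidates.
  x = -4: f_y(-4, y) = 8*y - 24; vanishes at y ∈ {3}. (-4, 3): f_x = -21 ≠ 0.
  x = -3: f_y(-3, y) = 6*y - 18; vanishes at y ∈ {3}. (-3, 3): f_x = -8 ≠ 0.
  x = -2: f_y(-2, y) = 4*y - 12; vanishes at y ∈ {3}. (-2, 3): f_x = -1 ≠ 0.
  x = -1: f_y(-1, y) = 2*y - 6; vanishes at y ∈ {3}. (-1, 3): f_x = 0, f = 0 — SINGULAR.
  x = 0: f_y(0, y) = 0; vanishes at y ∈ {-4, -3, -2, -1, 0, 1, 2, 3, 4}. (0, -4): f_x = -54 ≠ 0; (0, -3): f_x = -41 ≠ 0; (0, -2): f_x = -30 ≠ 0; (0, -1): f_x = -21 ≠ 0; (0, 0): f_x = -14 ≠ 0; (0, 1): f_x = -9 ≠ 0; (0, 2): f_x = -6 ≠ 0; (0, 3): f_x = -5 ≠ 0; (0, 4): f_x = -6 ≠ 0.
  x = 1: f_y(1, y) = 6 - 2*y; vanishes at y ∈ {3}. (1, 3): f_x = -16 ≠ 0.
  x = 2: f_y(2, y) = 12 - 4*y; vanishes at y ∈ {3}. (2, 3): f_x = -33 ≠ 0.
  x = 3: f_y(3, y) = 18 - 6*y; vanishes at y ∈ {3}. (3, 3): f_x = -56 ≠ 0.
  x = 4: f_y(4, y) = 24 - 8*y; vanishes at y ∈ {3}. (4, 3): f_x = -85 ≠ 0.
Only singular point on the grid: (-1, 3).
Classify: substitute x = -1 + u, y = 3 + v and expand: f = -u**3 - u**2 - u*v**2 + v**2.
No constant or linear terms (consistent with a singular point). Quadratic part: -u**2 + v**2. Cubic part: -u**3 - u*v**2.
The quadratic part v**2 - u**2 = (v − u)(v + u) splits into two distinct linear factors, so there are two distinct tangent lines y − 3 = ±(x − -1) — this is a node (ordinary double point).
Classification: node.


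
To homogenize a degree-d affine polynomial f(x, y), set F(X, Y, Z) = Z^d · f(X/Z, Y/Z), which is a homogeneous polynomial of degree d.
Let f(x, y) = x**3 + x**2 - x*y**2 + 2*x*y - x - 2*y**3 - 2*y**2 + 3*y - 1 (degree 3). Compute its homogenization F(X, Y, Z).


F(X, Y, Z) = X**3 + X**2*Z - X*Y**2 + 2*X*Y*Z - X*Z**2 - 2*Y**3 - 2*Y**2*Z + 3*Y*Z**2 - Z**3

deg(f) = 3.
Substitute x = X/Z, y = Y/Z into f, then multiply by Z^3.
  monomial 1·x^3·y^0 ↦ 1·X^3·Y^0·Z^0.
  monomial 1·x^2·y^0 ↦ 1·X^2·Y^0·Z^1.
  monomial -1·x^1·y^2 ↦ -1·X^1·Y^2·Z^0.
  monomial 2·x^1·y^1 ↦ 2·X^1·Y^1·Z^1.
  monomial -1·x^1·y^0 ↦ -1·X^1·Y^0·Z^2.
  monomial -2·x^0·y^3 ↦ -2·X^0·Y^3·Z^0.
  monomial -2·x^0·y^2 ↦ -2·X^0·Y^2·Z^1.
  monomial 3·x^0·y^1 ↦ 3·X^0·Y^1·Z^2.
  monomial -1·x^0·y^0 ↦ -1·X^0·Y^0·Z^3.
Collecting: F(X, Y, Z) = X**3 + X**2*Z - X*Y**2 + 2*X*Y*Z - X*Z**2 - 2*Y**3 - 2*Y**2*Z + 3*Y*Z**2 - Z**3.


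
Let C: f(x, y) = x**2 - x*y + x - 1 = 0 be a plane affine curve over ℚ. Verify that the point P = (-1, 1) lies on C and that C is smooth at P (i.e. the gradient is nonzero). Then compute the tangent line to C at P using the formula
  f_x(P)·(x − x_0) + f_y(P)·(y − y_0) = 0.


Tangent line at P: -2*x + y - 3 = 0.

Step 1: f(-1, 1) = 0, so P lies on C.
Step 2: partial derivatives
  f_x(x, y) = 2*x - y + 1, f_y(x, y) = -x.
  f_x(P) = -2, f_y(P) = 1 (gradient nonzero, so P is smooth).
Step 3: tangent line at P: -2·(x − -1) + 1·(y − 1) = 0.
Expanding: -2*x + y - 3 = 0.


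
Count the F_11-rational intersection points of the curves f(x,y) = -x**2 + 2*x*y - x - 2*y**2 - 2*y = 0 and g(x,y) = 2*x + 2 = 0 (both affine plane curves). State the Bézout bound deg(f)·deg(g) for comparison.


Common zeros: {(10, 0), (10, 9)}; count = 2; Bézout bound = 2.

deg(f) = 2, deg(g) = 1, so Bézout bound = 2.
Scan x ∈ F_11. For each x, list the y ∈ F_11 with f(x, y) ≡ 0 and those with g(x, y) ≡ 0 (mod 11); the common zeros in that column are the intersection.
  x = 0: f ≡ 0 at y ∈ {0, 10}; g ≡ 0 at y ∈ ∅; common: ∅.
  x = 1: f ≡ 0 at y ∈ ∅; g ≡ 0 at y ∈ ∅; common: ∅.
  x = 2: f ≡ 0 at y ∈ {6}; g ≡ 0 at y ∈ ∅; common: ∅.
  x = 3: f ≡ 0 at y ∈ ∅; g ≡ 0 at y ∈ ∅; common: ∅.
  x = 4: f ≡ 0 at y ∈ ∅; g ≡ 0 at y ∈ ∅; common: ∅.
  x = 5: f ≡ 0 at y ∈ {2}; g ≡ 0 at y ∈ ∅; common: ∅.
  x = 6: f ≡ 0 at y ∈ ∅; g ≡ 0 at y ∈ ∅; common: ∅.
  x = 7: f ≡ 0 at y ∈ {8, 9}; g ≡ 0 at y ∈ ∅; common: ∅.
  x = 8: f ≡ 0 at y ∈ {8, 10}; g ≡ 0 at y ∈ ∅; common: ∅.
  x = 9: f ≡ 0 at y ∈ {2, 6}; g ≡ 0 at y ∈ ∅; common: ∅.
  x = 10: f ≡ 0 at y ∈ {0, 9}; g ≡ 0 at y ∈ {0, 1, 2, 3, 4, 5, 6, 7, 8, 9, 10}; common: {0, 9}.
Collecting: common zeros = {(10, 0), (10, 9)}, so the count is 2.
Comparison with the Bézout bound: 2 ≤ 2 = deg(f)·deg(g), as expected for curves with no common component (the bound is attained).


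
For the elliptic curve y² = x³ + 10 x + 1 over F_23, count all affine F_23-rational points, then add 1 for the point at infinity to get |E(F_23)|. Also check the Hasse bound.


Affine points = {(0, 1), (0, 22), (1, 9), (1, 14), (2, 11), (2, 12), (3, 9), (3, 14), (4, 6), (4, 17), (6, 1), (6, 22), (7, 0), (8, 8), (8, 15), (11, 4), (11, 19), (12, 3), (12, 20), (16, 5), (16, 18), (17, 1), (17, 22), (19, 9), (19, 14), (20, 6), (20, 17), (22, 6), (22, 17)}; affine count = 29; |E(F_23)| = 30.

Discriminant check: Δ ∝ 4a³ + 27b² = 4·10³ + 27·1² = 4·1000 + 27·1 ≡ 2 (mod 23). Nonzero ⇒ E is nonsingular.
For each x ∈ F_23, compute rhs = x³ + 10·x + 1 mod 23, then count y ∈ F_23 with y² ≡ rhs.
  x = 0: rhs = 1, matching y values: 1, 22 (2 points).
  x = 1: rhs = 12, matching y values: 9, 14 (2 points).
  x = 2: rhs = 6, matching y values: 11, 12 (2 points).
  x = 3: rhs = 12, matching y values: 9, 14 (2 points).
  x = 4: rhs = 13, matching y values: 6, 17 (2 points).
  x = 5: rhs = 15, matching y values: none (0 points).
  x = 6: rhs = 1, matching y values: 1, 22 (2 points).
  x = 7: rhs = 0, matching y values: 0 (1 points).
  x = 8: rhs = 18, matching y values: 8, 15 (2 points).
  x = 9: rhs = 15, matching y values: none (0 points).
  x = 10: rhs = 20, matching y values: none (0 points).
  x = 11: rhs = 16, matching y values: 4, 19 (2 points).
  x = 12: rhs = 9, matching y values: 3, 20 (2 points).
  x = 13: rhs = 5, matching y values: none (0 points).
  x = 14: rhs = 10, matching y values: none (0 points).
  x = 15: rhs = 7, matching y values: none (0 points).
  x = 16: rhs = 2, matching y values: 5, 18 (2 points).
  x = 17: rhs = 1, matching y values: 1, 22 (2 points).
  x = 18: rhs = 10, matching y values: none (0 points).
  x = 19: rhs = 12, matching y values: 9, 14 (2 points).
  x = 20: rhs = 13, matching y values: 6, 17 (2 points).
  x = 21: rhs = 19, matching y values: none (0 points).
  x = 22: rhs = 13, matching y values: 6, 17 (2 points).
Total affine count: 29.
Full point count |E(F_23)| = 29 + 1 = 30.
Hasse bound: |30 − (23+1)| = |6| = 6 ≤ 2√23 ≈ 9.5917 ✓.


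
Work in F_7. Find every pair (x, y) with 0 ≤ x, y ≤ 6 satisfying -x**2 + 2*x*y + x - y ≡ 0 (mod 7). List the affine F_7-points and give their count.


Affine F_7-points: {(0, 0), (1, 0), (2, 3), (3, 4), (5, 3), (6, 4)}; count = 6.

For each of the 49 pairs (x, y) ∈ F_7², evaluate f(x, y) mod 7. Record the zeros.
  x = 0: [0↦0, 1↦6, 2↦5, 3↦4, 4↦3, 5↦2, 6↦1]  zeros at y ∈ {0}
  x = 1: [0↦0, 1↦1, 2↦2, 3↦3, 4↦4, 5↦5, 6↦6]  zeros at y ∈ {0}
  x = 2: [0↦5, 1↦1, 2↦4, 3↦0, 4↦3, 5↦6, 6↦2]  zeros at y ∈ {3}
  x = 3: [0↦1, 1↦6, 2↦4, 3↦2, 4↦0, 5↦5, 6↦3]  zeros at y ∈ {4}
  x = 4: [0↦2, 1↦2, 2↦2, 3↦2, 4↦2, 5↦2, 6↦2]  zeros at y ∈ ∅
  x = 5: [0↦1, 1↦3, 2↦5, 3↦0, 4↦2, 5↦4, 6↦6]  zeros at y ∈ {3}
  x = 6: [0↦5, 1↦2, 2↦6, 3↦3, 4↦0, 5↦4, 6↦1]  zeros at y ∈ {4}
Collecting zeros: affine points = {(0, 0), (1, 0), (2, 3), (3, 4), (5, 3), (6, 4)}.
Total count |C(F_7)_aff| = 6.


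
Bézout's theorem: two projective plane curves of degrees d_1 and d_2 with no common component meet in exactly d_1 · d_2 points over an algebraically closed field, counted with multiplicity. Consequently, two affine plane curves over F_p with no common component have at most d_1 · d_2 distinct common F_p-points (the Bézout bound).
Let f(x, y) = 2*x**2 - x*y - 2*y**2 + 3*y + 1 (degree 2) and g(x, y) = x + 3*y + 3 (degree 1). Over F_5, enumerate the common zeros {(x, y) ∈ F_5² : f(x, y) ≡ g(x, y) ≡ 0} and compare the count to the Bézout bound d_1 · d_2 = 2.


Common zeros: {(4, 1)}; count = 1; Bézout bound = 2.

deg(f) = 2, deg(g) = 1, so Bézout bound = 2.
Scan x ∈ F_5. For each x, list the y ∈ F_5 with f(x, y) ≡ 0 and those with g(x, y) ≡ 0 (mod 5); the common zeros in that column are the intersection.
  x = 0: f ≡ 0 at y ∈ ∅; g ≡ 0 at y ∈ {4}; common: ∅.
  x = 1: f ≡ 0 at y ∈ ∅; g ≡ 0 at y ∈ {2}; common: ∅.
  x = 2: f ≡ 0 at y ∈ ∅; g ≡ 0 at y ∈ {0}; common: ∅.
  x = 3: f ≡ 0 at y ∈ ∅; g ≡ 0 at y ∈ {3}; common: ∅.
  x = 4: f ≡ 0 at y ∈ {1}; g ≡ 0 at y ∈ {1}; common: {1}.
Collecting: common zeros = {(4, 1)}, so the count is 1.
Comparison with the Bézout bound: 1 ≤ 2 = deg(f)·deg(g), as expected for curves with no common component (the affine F_5-count falls short of the bound because intersections may lie at infinity, over extension fields, or carry multiplicity).


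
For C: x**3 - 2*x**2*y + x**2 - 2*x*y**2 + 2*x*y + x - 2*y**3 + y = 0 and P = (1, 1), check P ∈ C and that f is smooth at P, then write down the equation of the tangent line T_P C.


Tangent line at P: 2*x - 9*y + 7 = 0.

Step 1: f(1, 1) = 0, so P lies on C.
Step 2: partial derivatives
  f_x(x, y) = 3*x**2 - 4*x*y + 2*x - 2*y**2 + 2*y + 1, f_y(x, y) = -2*x**2 - 4*x*y + 2*x - 6*y**2 + 1.
  f_x(P) = 2, f_y(P) = -9 (gradient nonzero, so P is smooth).
Step 3: tangent line at P: 2·(x − 1) + -9·(y − 1) = 0.
Expanding: 2*x - 9*y + 7 = 0.


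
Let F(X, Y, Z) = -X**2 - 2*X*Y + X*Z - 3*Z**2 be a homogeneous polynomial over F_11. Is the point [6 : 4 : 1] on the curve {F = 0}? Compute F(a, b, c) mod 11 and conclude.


F(6,4,1) ≡ 7 (mod 11); P is NOT on the curve.

Evaluate F(6, 4, 1) term-by-term (mod 11).
  -X**2 ↦ -1·36·1·1 = -36
  -2*X*Y ↦ -2·6·4·1 = -48
  X*Z ↦ 1·6·1·1 = 6
  -3*Z**2 ↦ -3·1·1·1 = -3
Sum: F(6, 4, 1) = (-36) + (-48) + (6) + (-3) = -81.
Reducing mod 11: -81 ≡ 7 (mod 11).
Since F(a, b, c) ≡ 7 ≠ 0 (mod 11), P does NOT lie on the curve.


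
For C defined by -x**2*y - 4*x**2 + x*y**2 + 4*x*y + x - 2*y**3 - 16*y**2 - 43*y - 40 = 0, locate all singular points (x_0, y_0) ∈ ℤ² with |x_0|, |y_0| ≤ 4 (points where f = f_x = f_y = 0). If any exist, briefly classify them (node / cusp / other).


Singular points: {(-1, -3)}; classification: node.

Compute partial derivatives:
  f_x = -2*x*y - 8*x + y**2 + 4*y + 1.
  f_y = -x**2 + 2*x*y + 4*x - 6*y**2 - 32*y - 43.
Scan x_0 ∈ {−4, ..., 4}. For each x_0, f_y(x_0, y) is a polynomial in y; find its integer roots y ∈ {−4, ..., 4}, then test f_x and f at those candidates.
  x = -4: f_y(-4, y) = -6*y**2 - 40*y - 75; no integer root y with |y| ≤ 4.
  x = -3: f_y(-3, y) = -6*y**2 - 38*y - 64; no integer root y with |y| ≤ 4.
  x = -2: f_y(-2, y) = -6*y**2 - 36*y - 55; no integer root y with |y| ≤ 4.
  x = -1: f_y(-1, y) = -6*y**2 - 34*y - 48; vanishes at y ∈ {-3}. (-1, -3): f_x = 0, f = 0 — SINGULAR.
  x = 0: f_y(0, y) = -6*y**2 - 32*y - 43; no integer root y with |y| ≤ 4.
  x = 1: f_y(1, y) = -6*y**2 - 30*y - 40; no integer root y with |y| ≤ 4.
  x = 2: f_y(2, y) = -6*y**2 - 28*y - 39; no integer root y with |y| ≤ 4.
  x = 3: f_y(3, y) = -6*y**2 - 26*y - 40; no integer root y with |y| ≤ 4.
  x = 4: f_y(4, y) = -6*y**2 - 24*y - 43; no integer root y with |y| ≤ 4.
Only singular point on the grid: (-1, -3).
Classify: substitute x = -1 + u, y = -3 + v and expand: f = -u**2*v - u**2 + u*v**2 - 2*v**3 + v**2.
No constant or linear terms (consistent with a singular point). Quadratic part: -u**2 + v**2. Cubic part: -u**2*v + u*v**2 - 2*v**3.
The quadratic part v**2 - u**2 = (v − u)(v + u) splits into two distinct linear factors, so there are two distinct tangent lines y − -3 = ±(x − -1) — this is a node (ordinary double point).
Classification: node.


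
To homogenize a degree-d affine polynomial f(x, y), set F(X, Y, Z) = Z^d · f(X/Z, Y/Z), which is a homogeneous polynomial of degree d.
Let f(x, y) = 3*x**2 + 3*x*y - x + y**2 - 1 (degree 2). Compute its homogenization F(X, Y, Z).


F(X, Y, Z) = 3*X**2 + 3*X*Y - X*Z + Y**2 - Z**2

deg(f) = 2.
Substitute x = X/Z, y = Y/Z into f, then multiply by Z^2.
  monomial 3·x^2·y^0 ↦ 3·X^2·Y^0·Z^0.
  monomial 3·x^1·y^1 ↦ 3·X^1·Y^1·Z^0.
  monomial -1·x^1·y^0 ↦ -1·X^1·Y^0·Z^1.
  monomial 1·x^0·y^2 ↦ 1·X^0·Y^2·Z^0.
  monomial -1·x^0·y^0 ↦ -1·X^0·Y^0·Z^2.
Collecting: F(X, Y, Z) = 3*X**2 + 3*X*Y - X*Z + Y**2 - Z**2.


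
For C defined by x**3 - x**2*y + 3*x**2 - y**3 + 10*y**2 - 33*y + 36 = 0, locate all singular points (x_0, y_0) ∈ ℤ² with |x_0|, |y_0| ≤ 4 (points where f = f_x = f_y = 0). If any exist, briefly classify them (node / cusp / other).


Singular points: {(0, 3)}; classification: cusp.

Compute partial derivatives:
  f_x = 3*x**2 - 2*x*y + 6*x.
  f_y = -x**2 - 3*y**2 + 20*y - 33.
Scan x_0 ∈ {−4, ..., 4}. For each x_0, f_y(x_0, y) is a polynomial in y; find its integer roots y ∈ {−4, ..., 4}, then test f_x and f at those candidates.
  x = -4: f_y(-4, y) = -3*y**2 + 20*y - 49; no integer root y with |y| ≤ 4.
  x = -3: f_y(-3, y) = -3*y**2 + 20*y - 42; no integer root y with |y| ≤ 4.
  x = -2: f_y(-2, y) = -3*y**2 + 20*y - 37; no integer root y with |y| ≤ 4.
  x = -1: f_y(-1, y) = -3*y**2 + 20*y - 34; no integer root y with |y| ≤ 4.
  x = 0: f_y(0, y) = -3*y**2 + 20*y - 33; vanishes at y ∈ {3}. (0, 3): f_x = 0, f = 0 — SINGULAR.
  x = 1: f_y(1, y) = -3*y**2 + 20*y - 34; no integer root y with |y| ≤ 4.
  x = 2: f_y(2, y) = -3*y**2 + 20*y - 37; no integer root y with |y| ≤ 4.
  x = 3: f_y(3, y) = -3*y**2 + 20*y - 42; no integer root y with |y| ≤ 4.
  x = 4: f_y(4, y) = -3*y**2 + 20*y - 49; no integer root y with |y| ≤ 4.
Only singular point on the grid: (0, 3).
Classify: substitute x = 0 + u, y = 3 + v and expand: f = u**3 - u**2*v - v**3 + v**2.
No constant or linear terms (consistent with a singular point). Quadratic part: v**2. Cubic part: u**3 - u**2*v - v**3.
The quadratic part v**2 is a perfect square, so there is a single (double) tangent line v = 0, i.e. y = 3. Restricting the cubic part to that line (v = 0) leaves u**3 ≠ 0, so f is not divisible by v and the branch is v² ≈ -u**3 to lowest order — this is a cusp.
Classification: cusp.


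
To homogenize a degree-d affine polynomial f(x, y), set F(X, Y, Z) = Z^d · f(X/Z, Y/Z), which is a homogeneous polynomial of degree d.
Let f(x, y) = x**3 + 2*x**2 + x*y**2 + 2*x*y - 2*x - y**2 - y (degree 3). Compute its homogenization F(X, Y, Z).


F(X, Y, Z) = X**3 + 2*X**2*Z + X*Y**2 + 2*X*Y*Z - 2*X*Z**2 - Y**2*Z - Y*Z**2

deg(f) = 3.
Substitute x = X/Z, y = Y/Z into f, then multiply by Z^3.
  monomial 1·x^3·y^0 ↦ 1·X^3·Y^0·Z^0.
  monomial 2·x^2·y^0 ↦ 2·X^2·Y^0·Z^1.
  monomial 1·x^1·y^2 ↦ 1·X^1·Y^2·Z^0.
  monomial 2·x^1·y^1 ↦ 2·X^1·Y^1·Z^1.
  monomial -2·x^1·y^0 ↦ -2·X^1·Y^0·Z^2.
  monomial -1·x^0·y^2 ↦ -1·X^0·Y^2·Z^1.
  monomial -1·x^0·y^1 ↦ -1·X^0·Y^1·Z^2.
Collecting: F(X, Y, Z) = X**3 + 2*X**2*Z + X*Y**2 + 2*X*Y*Z - 2*X*Z**2 - Y**2*Z - Y*Z**2.


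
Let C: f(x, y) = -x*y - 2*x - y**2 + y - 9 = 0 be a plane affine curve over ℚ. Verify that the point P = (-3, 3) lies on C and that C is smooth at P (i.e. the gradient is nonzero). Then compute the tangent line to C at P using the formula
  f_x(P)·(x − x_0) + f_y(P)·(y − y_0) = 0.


Tangent line at P: -5*x - 2*y - 9 = 0.

Step 1: f(-3, 3) = 0, so P lies on C.
Step 2: partial derivatives
  f_x(x, y) = -y - 2, f_y(x, y) = -x - 2*y + 1.
  f_x(P) = -5, f_y(P) = -2 (gradient nonzero, so P is smooth).
Step 3: tangent line at P: -5·(x − -3) + -2·(y − 3) = 0.
Expanding: -5*x - 2*y - 9 = 0.


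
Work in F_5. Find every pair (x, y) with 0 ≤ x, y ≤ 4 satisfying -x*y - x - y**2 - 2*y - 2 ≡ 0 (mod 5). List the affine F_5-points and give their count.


Affine F_5-points: {(0, 1), (0, 2), (2, 3), (3, 0)}; count = 4.

For each of the 25 pairs (x, y) ∈ F_5², evaluate f(x, y) mod 5. Record the zeros.
  x = 0: [0↦3, 1↦0, 2↦0, 3↦3, 4↦4]  zeros at y ∈ {1, 2}
  x = 1: [0↦2, 1↦3, 2↦2, 3↦4, 4↦4]  zeros at y ∈ ∅
  x = 2: [0↦1, 1↦1, 2↦4, 3↦0, 4↦4]  zeros at y ∈ {3}
  x = 3: [0↦0, 1↦4, 2↦1, 3↦1, 4↦4]  zeros at y ∈ {0}
  x = 4: [0↦4, 1↦2, 2↦3, 3↦2, 4↦4]  zeros at y ∈ ∅
Collecting zeros: affine points = {(0, 1), (0, 2), (2, 3), (3, 0)}.
Total count |C(F_5)_aff| = 4.


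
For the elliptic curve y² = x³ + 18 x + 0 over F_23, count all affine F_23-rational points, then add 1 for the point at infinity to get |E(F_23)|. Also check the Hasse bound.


Affine points = {(0, 0), (3, 9), (3, 14), (5, 10), (5, 13), (6, 5), (6, 18), (7, 3), (7, 20), (8, 9), (8, 14), (12, 9), (12, 14), (13, 4), (13, 19), (14, 11), (14, 12), (19, 5), (19, 18), (21, 5), (21, 18), (22, 2), (22, 21)}; affine count = 23; |E(F_23)| = 24.

Discriminant check: Δ ∝ 4a³ + 27b² = 4·18³ + 27·0² = 4·5832 + 27·0 ≡ 6 (mod 23). Nonzero ⇒ E is nonsingular.
For each x ∈ F_23, compute rhs = x³ + 18·x + 0 mod 23, then count y ∈ F_23 with y² ≡ rhs.
  x = 0: rhs = 0, matching y values: 0 (1 points).
  x = 1: rhs = 19, matching y values: none (0 points).
  x = 2: rhs = 21, matching y values: none (0 points).
  x = 3: rhs = 12, matching y values: 9, 14 (2 points).
  x = 4: rhs = 21, matching y values: none (0 points).
  x = 5: rhs = 8, matching y values: 10, 13 (2 points).
  x = 6: rhs = 2, matching y values: 5, 18 (2 points).
  x = 7: rhs = 9, matching y values: 3, 20 (2 points).
  x = 8: rhs = 12, matching y values: 9, 14 (2 points).
  x = 9: rhs = 17, matching y values: none (0 points).
  x = 10: rhs = 7, matching y values: none (0 points).
  x = 11: rhs = 11, matching y values: none (0 points).
  x = 12: rhs = 12, matching y values: 9, 14 (2 points).
  x = 13: rhs = 16, matching y values: 4, 19 (2 points).
  x = 14: rhs = 6, matching y values: 11, 12 (2 points).
  x = 15: rhs = 11, matching y values: none (0 points).
  x = 16: rhs = 14, matching y values: none (0 points).
  x = 17: rhs = 21, matching y values: none (0 points).
  x = 18: rhs = 15, matching y values: none (0 points).
  x = 19: rhs = 2, matching y values: 5, 18 (2 points).
  x = 20: rhs = 11, matching y values: none (0 points).
  x = 21: rhs = 2, matching y values: 5, 18 (2 points).
  x = 22: rhs = 4, matching y values: 2, 21 (2 points).
Total affine count: 23.
Full point count |E(F_23)| = 23 + 1 = 24.
Hasse bound: |24 − (23+1)| = |0| = 0 ≤ 2√23 ≈ 9.5917 ✓.


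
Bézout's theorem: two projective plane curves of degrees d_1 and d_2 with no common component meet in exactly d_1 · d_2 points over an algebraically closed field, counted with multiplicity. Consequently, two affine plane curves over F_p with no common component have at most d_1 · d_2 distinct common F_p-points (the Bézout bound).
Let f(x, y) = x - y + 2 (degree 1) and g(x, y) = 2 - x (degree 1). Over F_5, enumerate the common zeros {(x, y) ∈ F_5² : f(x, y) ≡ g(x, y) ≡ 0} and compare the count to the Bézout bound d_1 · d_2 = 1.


Common zeros: {(2, 4)}; count = 1; Bézout bound = 1.

deg(f) = 1, deg(g) = 1, so Bézout bound = 1.
Scan x ∈ F_5. For each x, list the y ∈ F_5 with f(x, y) ≡ 0 and those with g(x, y) ≡ 0 (mod 5); the common zeros in that column are the intersection.
  x = 0: f ≡ 0 at y ∈ {2}; g ≡ 0 at y ∈ ∅; common: ∅.
  x = 1: f ≡ 0 at y ∈ {3}; g ≡ 0 at y ∈ ∅; common: ∅.
  x = 2: f ≡ 0 at y ∈ {4}; g ≡ 0 at y ∈ {0, 1, 2, 3, 4}; common: {4}.
  x = 3: f ≡ 0 at y ∈ {0}; g ≡ 0 at y ∈ ∅; common: ∅.
  x = 4: f ≡ 0 at y ∈ {1}; g ≡ 0 at y ∈ ∅; common: ∅.
Collecting: common zeros = {(2, 4)}, so the count is 1.
Comparison with the Bézout bound: 1 ≤ 1 = deg(f)·deg(g), as expected for curves with no common component (the bound is attained).


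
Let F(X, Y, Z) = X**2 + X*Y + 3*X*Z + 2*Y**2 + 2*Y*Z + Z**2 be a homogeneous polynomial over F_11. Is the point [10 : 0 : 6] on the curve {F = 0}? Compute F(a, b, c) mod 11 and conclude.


F(10,0,6) ≡ 8 (mod 11); P is NOT on the curve.

Evaluate F(10, 0, 6) term-by-term (mod 11).
  X**2 ↦ 1·100·1·1 = 100
  X*Y ↦ 1·10·0·1 = 0
  3*X*Z ↦ 3·10·1·6 = 180
  2*Y**2 ↦ 2·1·0·1 = 0
  2*Y*Z ↦ 2·1·0·6 = 0
  Z**2 ↦ 1·1·1·36 = 36
Sum: F(10, 0, 6) = (100) + (0) + (180) + (0) + (0) + (36) = 316.
Reducing mod 11: 316 ≡ 8 (mod 11).
Since F(a, b, c) ≡ 8 ≠ 0 (mod 11), P does NOT lie on the curve.


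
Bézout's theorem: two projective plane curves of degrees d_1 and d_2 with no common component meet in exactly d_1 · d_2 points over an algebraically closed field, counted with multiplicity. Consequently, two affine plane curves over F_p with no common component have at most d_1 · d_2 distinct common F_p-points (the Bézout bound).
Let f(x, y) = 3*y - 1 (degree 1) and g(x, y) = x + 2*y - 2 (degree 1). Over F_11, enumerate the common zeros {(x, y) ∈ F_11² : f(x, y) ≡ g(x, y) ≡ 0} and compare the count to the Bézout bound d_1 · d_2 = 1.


Common zeros: {(5, 4)}; count = 1; Bézout bound = 1.

deg(f) = 1, deg(g) = 1, so Bézout bound = 1.
Scan x ∈ F_11. For each x, list the y ∈ F_11 with f(x, y) ≡ 0 and those with g(x, y) ≡ 0 (mod 11); the common zeros in that column are the intersection.
  x = 0: f ≡ 0 at y ∈ {4}; g ≡ 0 at y ∈ {1}; common: ∅.
  x = 1: f ≡ 0 at y ∈ {4}; g ≡ 0 at y ∈ {6}; common: ∅.
  x = 2: f ≡ 0 at y ∈ {4}; g ≡ 0 at y ∈ {0}; common: ∅.
  x = 3: f ≡ 0 at y ∈ {4}; g ≡ 0 at y ∈ {5}; common: ∅.
  x = 4: f ≡ 0 at y ∈ {4}; g ≡ 0 at y ∈ {10}; common: ∅.
  x = 5: f ≡ 0 at y ∈ {4}; g ≡ 0 at y ∈ {4}; common: {4}.
  x = 6: f ≡ 0 at y ∈ {4}; g ≡ 0 at y ∈ {9}; common: ∅.
  x = 7: f ≡ 0 at y ∈ {4}; g ≡ 0 at y ∈ {3}; common: ∅.
  x = 8: f ≡ 0 at y ∈ {4}; g ≡ 0 at y ∈ {8}; common: ∅.
  x = 9: f ≡ 0 at y ∈ {4}; g ≡ 0 at y ∈ {2}; common: ∅.
  x = 10: f ≡ 0 at y ∈ {4}; g ≡ 0 at y ∈ {7}; common: ∅.
Collecting: common zeros = {(5, 4)}, so the count is 1.
Comparison with the Bézout bound: 1 ≤ 1 = deg(f)·deg(g), as expected for curves with no common component (the bound is attained).


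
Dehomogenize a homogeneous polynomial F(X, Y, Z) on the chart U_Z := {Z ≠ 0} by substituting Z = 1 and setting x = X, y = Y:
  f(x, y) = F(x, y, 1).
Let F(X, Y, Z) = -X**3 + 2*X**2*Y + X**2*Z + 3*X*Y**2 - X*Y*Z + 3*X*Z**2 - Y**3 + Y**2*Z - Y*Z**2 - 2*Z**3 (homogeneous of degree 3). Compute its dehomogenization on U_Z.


f(x, y) = -x**3 + 2*x**2*y + x**2 + 3*x*y**2 - x*y + 3*x - y**3 + y**2 - y - 2

On U_Z we set Z = 1. Each monomial c·X^i·Y^j·Z^k in F becomes c·x^i·y^j·1^k = c·x^i·y^j.
Substituting Z = 1: F(X, Y, 1) = -x**3 + 2*x**2*y + x**2 + 3*x*y**2 - x*y + 3*x - y**3 + y**2 - y - 2.
Note: deg(f) ≤ deg(F) = 3; strict inequality happens when F is divisible by Z (lost terms).


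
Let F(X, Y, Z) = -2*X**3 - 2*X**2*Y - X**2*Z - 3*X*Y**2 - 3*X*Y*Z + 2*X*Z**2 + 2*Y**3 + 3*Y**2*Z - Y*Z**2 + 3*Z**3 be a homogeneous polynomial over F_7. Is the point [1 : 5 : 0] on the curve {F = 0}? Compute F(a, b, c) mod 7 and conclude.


F(1,5,0) ≡ 2 (mod 7); P is NOT on the curve.

Evaluate F(1, 5, 0) term-by-term (mod 7).
  -2*X**3 ↦ -2·1·1·1 = -2
  -2*X**2*Y ↦ -2·1·5·1 = -10
  -X**2*Z ↦ -1·1·1·0 = 0
  -3*X*Y**2 ↦ -3·1·25·1 = -75
  -3*X*Y*Z ↦ -3·1·5·0 = 0
  2*X*Z**2 ↦ 2·1·1·0 = 0
  2*Y**3 ↦ 2·1·125·1 = 250
  3*Y**2*Z ↦ 3·1·25·0 = 0
  -Y*Z**2 ↦ -1·1·5·0 = 0
  3*Z**3 ↦ 3·1·1·0 = 0
Sum: F(1, 5, 0) = (-2) + (-10) + (0) + (-75) + (0) + (0) + (250) + (0) + (0) + (0) = 163.
Reducing mod 7: 163 ≡ 2 (mod 7).
Since F(a, b, c) ≡ 2 ≠ 0 (mod 7), P does NOT lie on the curve.


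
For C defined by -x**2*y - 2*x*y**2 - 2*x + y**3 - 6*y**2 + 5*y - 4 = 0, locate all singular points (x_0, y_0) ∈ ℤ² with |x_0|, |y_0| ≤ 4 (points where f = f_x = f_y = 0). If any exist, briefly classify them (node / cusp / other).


Singular points: {(-2, 1)}; classification: node.

Compute partial derivatives:
  f_x = -2*x*y - 2*y**2 - 2.
  f_y = -x**2 - 4*x*y + 3*y**2 - 12*y + 5.
Scan x_0 ∈ {−4, ..., 4}. For each x_0, f_y(x_0, y) is a polynomial in y; find its integer roots y ∈ {−4, ..., 4}, then test f_x and f at those candidates.
  x = -4: f_y(-4, y) = 3*y**2 + 4*y - 11; no integer root y with |y| ≤ 4.
  x = -3: f_y(-3, y) = 3*y**2 - 4; no integer root y with |y| ≤ 4.
  x = -2: f_y(-2, y) = 3*y**2 - 4*y + 1; vanishes at y ∈ {1}. (-2, 1): f_x = 0, f = 0 — SINGULAR.
  x = -1: f_y(-1, y) = 3*y**2 - 8*y + 4; vanishes at y ∈ {2}. (-1, 2): f_x = -6 ≠ 0.
  x = 0: f_y(0, y) = 3*y**2 - 12*y + 5; no integer root y with |y| ≤ 4.
  x = 1: f_y(1, y) = 3*y**2 - 16*y + 4; no integer root y with |y| ≤ 4.
  x = 2: f_y(2, y) = 3*y**2 - 20*y + 1; no integer root y with |y| ≤ 4.
  x = 3: f_y(3, y) = 3*y**2 - 24*y - 4; no integer root y with |y| ≤ 4.
  x = 4: f_y(4, y) = 3*y**2 - 28*y - 11; no integer root y with |y| ≤ 4.
Only singular point on the grid: (-2, 1).
Classify: substitute x = -2 + u, y = 1 + v and expand: f = -u**2*v - u**2 - 2*u*v**2 + v**3 + v**2.
No constant or linear terms (consistent with a singular point). Quadratic part: -u**2 + v**2. Cubic part: -u**2*v - 2*u*v**2 + v**3.
The quadratic part v**2 - u**2 = (v − u)(v + u) splits into two distinct linear factors, so there are two distinct tangent lines y − 1 = ±(x − -2) — this is a node (ordinary double point).
Classification: node.


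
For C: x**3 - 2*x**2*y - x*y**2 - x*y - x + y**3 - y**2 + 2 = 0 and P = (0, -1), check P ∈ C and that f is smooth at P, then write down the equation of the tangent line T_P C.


Tangent line at P: -x + 5*y + 5 = 0.

Step 1: f(0, -1) = 0, so P lies on C.
Step 2: partial derivatives
  f_x(x, y) = 3*x**2 - 4*x*y - y**2 - y - 1, f_y(x, y) = -2*x**2 - 2*x*y - x + 3*y**2 - 2*y.
  f_x(P) = -1, f_y(P) = 5 (gradient nonzero, so P is smooth).
Step 3: tangent line at P: -1·(x − 0) + 5·(y − -1) = 0.
Expanding: -x + 5*y + 5 = 0.


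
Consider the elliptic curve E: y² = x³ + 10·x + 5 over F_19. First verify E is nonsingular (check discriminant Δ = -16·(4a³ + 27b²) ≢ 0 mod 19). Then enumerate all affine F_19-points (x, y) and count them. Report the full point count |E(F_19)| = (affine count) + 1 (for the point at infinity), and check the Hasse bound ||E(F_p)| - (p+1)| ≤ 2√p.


Affine points = {(0, 9), (0, 10), (1, 4), (1, 15), (3, 9), (3, 10), (5, 3), (5, 16), (7, 0), (9, 8), (9, 11), (14, 1), (14, 18), (16, 9), (16, 10)}; affine count = 15; |E(F_19)| = 16.

Discriminant check: Δ ∝ 4a³ + 27b² = 4·10³ + 27·5² = 4·1000 + 27·25 ≡ 1 (mod 19). Nonzero ⇒ E is nonsingular.
For each x ∈ F_19, compute rhs = x³ + 10·x + 5 mod 19, then count y ∈ F_19 with y² ≡ rhs.
  x = 0: rhs = 5, matching y values: 9, 10 (2 points).
  x = 1: rhs = 16, matching y values: 4, 15 (2 points).
  x = 2: rhs = 14, matching y values: none (0 points).
  x = 3: rhs = 5, matching y values: 9, 10 (2 points).
  x = 4: rhs = 14, matching y values: none (0 points).
  x = 5: rhs = 9, matching y values: 3, 16 (2 points).
  x = 6: rhs = 15, matching y values: none (0 points).
  x = 7: rhs = 0, matching y values: 0 (1 points).
  x = 8: rhs = 8, matching y values: none (0 points).
  x = 9: rhs = 7, matching y values: 8, 11 (2 points).
  x = 10: rhs = 3, matching y values: none (0 points).
  x = 11: rhs = 2, matching y values: none (0 points).
  x = 12: rhs = 10, matching y values: none (0 points).
  x = 13: rhs = 14, matching y values: none (0 points).
  x = 14: rhs = 1, matching y values: 1, 18 (2 points).
  x = 15: rhs = 15, matching y values: none (0 points).
  x = 16: rhs = 5, matching y values: 9, 10 (2 points).
  x = 17: rhs = 15, matching y values: none (0 points).
  x = 18: rhs = 13, matching y values: none (0 points).
Total affine count: 15.
Full point count |E(F_19)| = 15 + 1 = 16.
Hasse bound: |16 − (19+1)| = |-4| = 4 ≤ 2√19 ≈ 8.7178 ✓.


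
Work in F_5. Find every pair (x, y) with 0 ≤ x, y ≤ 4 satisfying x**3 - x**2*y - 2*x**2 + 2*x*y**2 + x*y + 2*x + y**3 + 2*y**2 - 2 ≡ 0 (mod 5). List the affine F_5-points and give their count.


Affine F_5-points: {(2, 2)}; count = 1.

For each of the 25 pairs (x, y) ∈ F_5², evaluate f(x, y) mod 5. Record the zeros.
  x = 0: [0↦3, 1↦1, 2↦4, 3↦3, 4↦4]  zeros at y ∈ ∅
  x = 1: [0↦4, 1↦4, 2↦3, 3↦2, 4↦2]  zeros at y ∈ ∅
  x = 2: [0↦2, 1↦2, 2↦0, 3↦2, 4↦4]  zeros at y ∈ {2}
  x = 3: [0↦3, 1↦1, 2↦1, 3↦4, 4↦1]  zeros at y ∈ ∅
  x = 4: [0↦3, 1↦2, 2↦2, 3↦4, 4↦4]  zeros at y ∈ ∅
Collecting zeros: affine points = {(2, 2)}.
Total count |C(F_5)_aff| = 1.


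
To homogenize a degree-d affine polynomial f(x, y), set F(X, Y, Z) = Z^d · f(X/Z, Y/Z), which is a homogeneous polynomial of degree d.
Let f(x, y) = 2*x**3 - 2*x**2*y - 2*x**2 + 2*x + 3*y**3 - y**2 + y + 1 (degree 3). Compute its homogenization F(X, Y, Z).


F(X, Y, Z) = 2*X**3 - 2*X**2*Y - 2*X**2*Z + 2*X*Z**2 + 3*Y**3 - Y**2*Z + Y*Z**2 + Z**3

deg(f) = 3.
Substitute x = X/Z, y = Y/Z into f, then multiply by Z^3.
  monomial 2·x^3·y^0 ↦ 2·X^3·Y^0·Z^0.
  monomial -2·x^2·y^1 ↦ -2·X^2·Y^1·Z^0.
  monomial -2·x^2·y^0 ↦ -2·X^2·Y^0·Z^1.
  monomial 2·x^1·y^0 ↦ 2·X^1·Y^0·Z^2.
  monomial 3·x^0·y^3 ↦ 3·X^0·Y^3·Z^0.
  monomial -1·x^0·y^2 ↦ -1·X^0·Y^2·Z^1.
  monomial 1·x^0·y^1 ↦ 1·X^0·Y^1·Z^2.
  monomial 1·x^0·y^0 ↦ 1·X^0·Y^0·Z^3.
Collecting: F(X, Y, Z) = 2*X**3 - 2*X**2*Y - 2*X**2*Z + 2*X*Z**2 + 3*Y**3 - Y**2*Z + Y*Z**2 + Z**3.
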